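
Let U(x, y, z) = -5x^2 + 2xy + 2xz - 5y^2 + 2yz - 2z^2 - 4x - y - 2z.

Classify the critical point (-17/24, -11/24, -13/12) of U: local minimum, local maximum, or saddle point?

local maximum

The Hessian is constant: H = [[-10, 2, 2], [2, -10, 2], [2, 2, -4]].
Leading principal minors: Δ₁ = -10, Δ₂ = 96, Δ₃ = -288.
The minors alternate sign starting negative (−, +, −), so H is negative definite: a local maximum.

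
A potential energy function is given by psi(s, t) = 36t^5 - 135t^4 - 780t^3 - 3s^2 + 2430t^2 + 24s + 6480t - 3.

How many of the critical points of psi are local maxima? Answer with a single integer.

psi separates as a function of s plus a function of t, so ∇psi=0 decouples.
∂psi/∂s = -6(s - 4) = 0 at s ∈ {4}; ∂psi/∂t = 180(t - 4)(t - 3)(t + 1)(t + 3) = 0 at t ∈ {-3, -1, 3, 4}.
The Hessian is diagonal: diag(psi_ss, psi_tt). Second derivatives: psi_ss(4)=-6; psi_tt(-3)=-15120, psi_tt(-1)=7200, psi_tt(3)=-4320, psi_tt(4)=6300.
Local maxima occur where both diagonal entries negative: (4, -3), (4, 3). Count: 2.

2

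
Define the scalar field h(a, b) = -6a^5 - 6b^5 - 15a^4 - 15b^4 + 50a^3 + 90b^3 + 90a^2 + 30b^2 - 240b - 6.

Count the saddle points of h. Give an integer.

8

h separates as a function of a plus a function of b, so ∇h=0 decouples.
∂h/∂a = -30a(a - 2)(a + 1)(a + 3) = 0 at a ∈ {-3, -1, 0, 2}; ∂h/∂b = -30(b - 2)(b - 1)(b + 1)(b + 4) = 0 at b ∈ {-4, -1, 1, 2}.
The Hessian is diagonal: diag(h_aa, h_bb). Second derivatives: h_aa(-3)=900, h_aa(-1)=-180, h_aa(0)=180, h_aa(2)=-900; h_bb(-4)=2700, h_bb(-1)=-540, h_bb(1)=300, h_bb(2)=-540.
Saddle points occur where the two diagonal entries have opposite signs: (-3, -1), (-3, 2), (-1, -4), (-1, 1), (0, -1), (0, 2), (2, -4), (2, 1). Count: 8.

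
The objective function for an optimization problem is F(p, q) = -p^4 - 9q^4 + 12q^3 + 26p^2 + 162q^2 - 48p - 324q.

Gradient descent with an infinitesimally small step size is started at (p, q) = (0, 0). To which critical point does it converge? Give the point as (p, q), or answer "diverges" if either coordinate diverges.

(1, 1)

F is separable, so gradient descent decouples: p follows -∂F/∂p, q follows -∂F/∂q.
∂F/∂p = -4(p - 3)(p - 1)(p + 4); at p=0 this is -48, so p increases.
∂F/∂q = -36(q - 3)(q - 1)(q + 3); at q=0 this is -324, so q increases.
p converges to its nearest critical value 1 (a local min of the p-part); q converges to 1. The iterate converges to (1, 1).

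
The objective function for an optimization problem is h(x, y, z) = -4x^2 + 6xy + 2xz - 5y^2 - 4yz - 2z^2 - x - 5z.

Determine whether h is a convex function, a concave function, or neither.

h is quadratic, so its Hessian is the constant matrix H = [[-8, 6, 2], [6, -10, -4], [2, -4, -4]].
Leading principal minors: -8, 44, -104.
Signs alternate −, +, − ⇒ H ≺ 0 ⇒ concave.

concave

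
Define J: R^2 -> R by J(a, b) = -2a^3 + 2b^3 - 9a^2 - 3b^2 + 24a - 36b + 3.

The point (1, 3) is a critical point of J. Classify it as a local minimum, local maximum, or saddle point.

saddle point

The mixed partial ∂²J/∂a∂b is 0, so the Hessian at any point is diag(J_aa, J_bb) = diag(-6(2a + 3), 6(2b - 1)).
At (1, 3): H = diag(-30, 30).
The eigenvalues have opposite signs, so H is indefinite: a saddle point.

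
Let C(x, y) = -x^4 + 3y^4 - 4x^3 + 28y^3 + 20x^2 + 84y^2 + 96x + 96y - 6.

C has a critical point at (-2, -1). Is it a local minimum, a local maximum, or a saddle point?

The mixed partial ∂²C/∂x∂y is 0, so the Hessian at any point is diag(C_xx, C_yy) = diag(4(-3x^2 - 6x + 10), 12(3y^2 + 14y + 14)).
At (-2, -1): H = diag(40, 36).
Both eigenvalues are positive, so H is positive definite: a local minimum.

local minimum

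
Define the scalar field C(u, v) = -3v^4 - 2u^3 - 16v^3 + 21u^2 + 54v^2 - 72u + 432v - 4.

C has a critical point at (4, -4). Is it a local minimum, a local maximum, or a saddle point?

local maximum

The mixed partial ∂²C/∂u∂v is 0, so the Hessian at any point is diag(C_uu, C_vv) = diag(6(-2u + 7), 12(-3v^2 - 8v + 9)).
At (4, -4): H = diag(-6, -84).
Both eigenvalues are negative, so H is negative definite: a local maximum.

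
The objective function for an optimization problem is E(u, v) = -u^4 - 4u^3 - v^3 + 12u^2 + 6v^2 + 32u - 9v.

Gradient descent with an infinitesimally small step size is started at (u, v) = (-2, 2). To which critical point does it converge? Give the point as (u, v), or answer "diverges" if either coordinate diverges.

E is separable, so gradient descent decouples: u follows -∂E/∂u, v follows -∂E/∂v.
∂E/∂u = -4(u - 2)(u + 1)(u + 4); at u=-2 this is -32, so u increases.
∂E/∂v = -3(v - 3)(v - 1); at v=2 this is 3, so v decreases.
u converges to its nearest critical value -1 (a local min of the u-part); v converges to 1. The iterate converges to (-1, 1).

(-1, 1)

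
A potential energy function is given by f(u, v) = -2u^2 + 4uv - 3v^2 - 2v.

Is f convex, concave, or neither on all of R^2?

f is quadratic, so its Hessian is the constant matrix H = [[-4, 4], [4, -6]].
det(H) = 8, tr(H) = -10.
det(H) > 0 and tr(H) < 0, so H is negative definite everywhere: concave.

concave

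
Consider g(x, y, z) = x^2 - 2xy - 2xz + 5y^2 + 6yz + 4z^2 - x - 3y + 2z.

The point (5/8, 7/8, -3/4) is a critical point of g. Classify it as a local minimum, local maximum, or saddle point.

The Hessian is constant: H = [[2, -2, -2], [-2, 10, 6], [-2, 6, 8]].
Leading principal minors: Δ₁ = 2, Δ₂ = 16, Δ₃ = 64.
All leading minors are positive, so H is positive definite: a local minimum.

local minimum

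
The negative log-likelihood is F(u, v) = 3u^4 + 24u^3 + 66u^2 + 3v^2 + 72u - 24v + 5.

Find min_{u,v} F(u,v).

-70

F(u,v) separates as P(u) + Q(v) + 5, so its minimum is min P + min Q + 5.
P'(u) = 12(u + 1)(u + 2)(u + 3) vanishes at u ∈ {-3, -2, -1}; Q'(v) = 6v - 24 vanishes at v ∈ {4}.
Local minima of P (where P''>0): P(-3)=-27, P(-1)=-27. Local minima of Q: Q(4)=-48.
So the global minimum of F is P(-3) + Q(4) + 5 = -27 − 48 + 5 = -70, attained at (-3, 4).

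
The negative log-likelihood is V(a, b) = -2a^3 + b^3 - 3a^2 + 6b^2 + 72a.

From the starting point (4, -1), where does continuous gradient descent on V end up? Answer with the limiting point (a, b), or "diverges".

diverges

V is separable, so gradient descent decouples: a follows -∂V/∂a, b follows -∂V/∂b.
∂V/∂a = -6(a - 3)(a + 4); at a=4 this is -48, so a increases.
∂V/∂b = 3b(b + 4); at b=-1 this is -9, so b increases.
The a-coordinate has no critical point in that direction and runs off to infinity.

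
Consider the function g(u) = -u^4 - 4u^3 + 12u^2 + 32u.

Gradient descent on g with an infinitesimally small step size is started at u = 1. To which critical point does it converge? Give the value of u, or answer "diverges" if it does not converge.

-1

g'(u) = -4(u - 2)(u + 1)(u + 4), so g'(1) = 40.
Gradient descent moves in the -g' direction, i.e. u is decreasing.
The nearest critical point in that direction is u = -1, where g'' = 36 > 0 (a local minimum). The iterate converges there.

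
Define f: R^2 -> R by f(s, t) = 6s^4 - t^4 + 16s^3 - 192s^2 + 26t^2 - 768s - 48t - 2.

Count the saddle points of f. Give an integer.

5

f separates as a function of s plus a function of t, so ∇f=0 decouples.
∂f/∂s = 24(s - 4)(s + 2)(s + 4) = 0 at s ∈ {-4, -2, 4}; ∂f/∂t = -4(t - 3)(t - 1)(t + 4) = 0 at t ∈ {-4, 1, 3}.
The Hessian is diagonal: diag(f_ss, f_tt). Second derivatives: f_ss(-4)=384, f_ss(-2)=-288, f_ss(4)=1152; f_tt(-4)=-140, f_tt(1)=40, f_tt(3)=-56.
Saddle points occur where the two diagonal entries have opposite signs: (-4, -4), (-4, 3), (-2, 1), (4, -4), (4, 3). Count: 5.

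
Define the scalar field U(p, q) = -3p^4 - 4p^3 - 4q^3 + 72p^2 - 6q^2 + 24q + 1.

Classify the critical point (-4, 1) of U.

local maximum

The mixed partial ∂²U/∂p∂q is 0, so the Hessian at any point is diag(U_pp, U_qq) = diag(12(-3p^2 - 2p + 12), -12(2q + 1)).
At (-4, 1): H = diag(-336, -36).
Both eigenvalues are negative, so H is negative definite: a local maximum.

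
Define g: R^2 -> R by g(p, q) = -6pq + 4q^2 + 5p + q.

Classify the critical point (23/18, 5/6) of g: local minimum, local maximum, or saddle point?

The Hessian of g is constant: H = [[0, -6], [-6, 8]].
det(H) = 0·8 − (-6)² = -36.
Since det(H) < 0, H is indefinite and the critical point is a saddle point.

saddle point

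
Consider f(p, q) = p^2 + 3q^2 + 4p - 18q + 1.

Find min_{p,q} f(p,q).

f(p,q) separates as A(p) + B(q) + 1, so its minimum is min A + min B + 1.
A'(p) = 2p + 4 vanishes at p ∈ {-2}; B'(q) = 6q - 18 vanishes at q ∈ {3}.
Local minima of A (where A''>0): A(-2)=-4. Local minima of B: B(3)=-27.
So the global minimum of f is A(-2) + B(3) + 1 = -4 − 27 + 1 = -30, attained at (-2, 3).

-30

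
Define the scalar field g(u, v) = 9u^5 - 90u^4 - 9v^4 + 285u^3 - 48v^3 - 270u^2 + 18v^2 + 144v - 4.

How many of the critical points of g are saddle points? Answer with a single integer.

g separates as a function of u plus a function of v, so ∇g=0 decouples.
∂g/∂u = 45u(u - 4)(u - 3)(u - 1) = 0 at u ∈ {0, 1, 3, 4}; ∂g/∂v = -36(v - 1)(v + 1)(v + 4) = 0 at v ∈ {-4, -1, 1}.
The Hessian is diagonal: diag(g_uu, g_vv). Second derivatives: g_uu(0)=-540, g_uu(1)=270, g_uu(3)=-270, g_uu(4)=540; g_vv(-4)=-540, g_vv(-1)=216, g_vv(1)=-360.
Saddle points occur where the two diagonal entries have opposite signs: (0, -1), (1, -4), (1, 1), (3, -1), (4, -4), (4, 1). Count: 6.

6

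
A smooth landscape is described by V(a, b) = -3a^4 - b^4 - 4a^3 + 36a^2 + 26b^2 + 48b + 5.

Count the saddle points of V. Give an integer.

4

V separates as a function of a plus a function of b, so ∇V=0 decouples.
∂V/∂a = -12a(a - 2)(a + 3) = 0 at a ∈ {-3, 0, 2}; ∂V/∂b = -4(b - 4)(b + 1)(b + 3) = 0 at b ∈ {-3, -1, 4}.
The Hessian is diagonal: diag(V_aa, V_bb). Second derivatives: V_aa(-3)=-180, V_aa(0)=72, V_aa(2)=-120; V_bb(-3)=-56, V_bb(-1)=40, V_bb(4)=-140.
Saddle points occur where the two diagonal entries have opposite signs: (-3, -1), (0, -3), (0, 4), (2, -1). Count: 4.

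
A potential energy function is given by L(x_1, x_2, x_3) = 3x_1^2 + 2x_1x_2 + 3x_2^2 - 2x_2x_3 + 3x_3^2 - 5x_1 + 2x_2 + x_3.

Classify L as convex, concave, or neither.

convex

L is quadratic, so its Hessian is the constant matrix H = [[6, 2, 0], [2, 6, -2], [0, -2, 6]].
Leading principal minors: 6, 32, 168.
All positive ⇒ H ≻ 0 ⇒ convex.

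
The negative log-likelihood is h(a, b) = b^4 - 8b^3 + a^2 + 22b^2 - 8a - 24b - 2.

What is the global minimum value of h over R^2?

-27

h(a,b) separates as P(a) + Q(b) − 2, so its minimum is min P + min Q − 2.
P'(a) = 2a - 8 vanishes at a ∈ {4}; Q'(b) = 4(b - 3)(b - 2)(b - 1) vanishes at b ∈ {1, 2, 3}.
Local minima of P (where P''>0): P(4)=-16. Local minima of Q: Q(1)=-9, Q(3)=-9.
So the global minimum of h is P(4) + Q(1) − 2 = -16 − 9 − 2 = -27, attained at (4, 1).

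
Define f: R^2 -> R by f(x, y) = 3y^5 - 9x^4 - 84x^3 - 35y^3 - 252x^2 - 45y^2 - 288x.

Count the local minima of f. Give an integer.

f separates as a function of x plus a function of y, so ∇f=0 decouples.
∂f/∂x = -36(x + 1)(x + 2)(x + 4) = 0 at x ∈ {-4, -2, -1}; ∂f/∂y = 15y(y - 3)(y + 1)(y + 2) = 0 at y ∈ {-2, -1, 0, 3}.
The Hessian is diagonal: diag(f_xx, f_yy). Second derivatives: f_xx(-4)=-216, f_xx(-2)=72, f_xx(-1)=-108; f_yy(-2)=-150, f_yy(-1)=60, f_yy(0)=-90, f_yy(3)=900.
Local minima occur where both diagonal entries positive: (-2, -1), (-2, 3). Count: 2.

2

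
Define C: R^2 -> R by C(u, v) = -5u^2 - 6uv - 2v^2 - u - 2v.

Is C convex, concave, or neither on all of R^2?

concave

C is quadratic, so its Hessian is the constant matrix H = [[-10, -6], [-6, -4]].
det(H) = 4, tr(H) = -14.
det(H) > 0 and tr(H) < 0, so H is negative definite everywhere: concave.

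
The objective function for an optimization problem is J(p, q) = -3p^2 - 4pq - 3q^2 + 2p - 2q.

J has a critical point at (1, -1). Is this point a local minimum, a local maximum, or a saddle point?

The Hessian of J is constant: H = [[-6, -4], [-4, -6]].
det(H) = (-6)·(-6) − (-4)² = 20.
det(H) > 0 and tr(H) = -12 < 0, so H is negative definite and the point is a local maximum.

local maximum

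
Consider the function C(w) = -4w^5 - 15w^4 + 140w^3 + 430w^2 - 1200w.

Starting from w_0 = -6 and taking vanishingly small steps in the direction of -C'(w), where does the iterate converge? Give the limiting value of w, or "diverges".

C'(w) = -20(w - 4)(w - 1)(w + 3)(w + 5), so C'(-6) = -4200.
Gradient descent moves in the -C' direction, i.e. w is increasing.
The nearest critical point in that direction is w = -5, where C'' = 2160 > 0 (a local minimum). The iterate converges there.

-5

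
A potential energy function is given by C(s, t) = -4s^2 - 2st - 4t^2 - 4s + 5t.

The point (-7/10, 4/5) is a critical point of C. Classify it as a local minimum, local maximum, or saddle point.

The Hessian of C is constant: H = [[-8, -2], [-2, -8]].
det(H) = (-8)·(-8) − (-2)² = 60.
det(H) > 0 and tr(H) = -16 < 0, so H is negative definite and the point is a local maximum.

local maximum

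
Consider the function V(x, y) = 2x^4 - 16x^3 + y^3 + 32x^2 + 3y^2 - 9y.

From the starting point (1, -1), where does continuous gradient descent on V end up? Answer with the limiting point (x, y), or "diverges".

(0, 1)

V is separable, so gradient descent decouples: x follows -∂V/∂x, y follows -∂V/∂y.
∂V/∂x = 8x(x - 4)(x - 2); at x=1 this is 24, so x decreases.
∂V/∂y = 3(y - 1)(y + 3); at y=-1 this is -12, so y increases.
x converges to its nearest critical value 0 (a local min of the x-part); y converges to 1. The iterate converges to (0, 1).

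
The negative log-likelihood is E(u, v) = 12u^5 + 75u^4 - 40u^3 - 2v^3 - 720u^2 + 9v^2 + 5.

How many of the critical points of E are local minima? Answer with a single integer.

2

E separates as a function of u plus a function of v, so ∇E=0 decouples.
∂E/∂u = 60u(u - 2)(u + 3)(u + 4) = 0 at u ∈ {-4, -3, 0, 2}; ∂E/∂v = -6v(v - 3) = 0 at v ∈ {0, 3}.
The Hessian is diagonal: diag(E_uu, E_vv). Second derivatives: E_uu(-4)=-1440, E_uu(-3)=900, E_uu(0)=-1440, E_uu(2)=3600; E_vv(0)=18, E_vv(3)=-18.
Local minima occur where both diagonal entries positive: (-3, 0), (2, 0). Count: 2.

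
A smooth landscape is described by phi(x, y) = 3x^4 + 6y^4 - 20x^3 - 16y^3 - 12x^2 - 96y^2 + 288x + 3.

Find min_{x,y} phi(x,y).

-1437

phi(x,y) separates as P(x) + Q(y) + 3, so its minimum is min P + min Q + 3.
P'(x) = 12(x - 4)(x - 3)(x + 2) vanishes at x ∈ {-2, 3, 4}; Q'(y) = 24y(y - 4)(y + 2) vanishes at y ∈ {-2, 0, 4}.
Local minima of P (where P''>0): P(-2)=-416, P(4)=448. Local minima of Q: Q(-2)=-160, Q(4)=-1024.
So the global minimum of phi is P(-2) + Q(4) + 3 = -416 − 1024 + 3 = -1437, attained at (-2, 4).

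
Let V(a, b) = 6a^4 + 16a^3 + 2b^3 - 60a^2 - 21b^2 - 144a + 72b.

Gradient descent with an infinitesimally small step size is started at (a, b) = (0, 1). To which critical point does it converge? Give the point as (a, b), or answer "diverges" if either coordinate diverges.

V is separable, so gradient descent decouples: a follows -∂V/∂a, b follows -∂V/∂b.
∂V/∂a = 24(a - 2)(a + 1)(a + 3); at a=0 this is -144, so a increases.
∂V/∂b = 6(b - 4)(b - 3); at b=1 this is 36, so b decreases.
The b-coordinate has no critical point in that direction and runs off to infinity.

diverges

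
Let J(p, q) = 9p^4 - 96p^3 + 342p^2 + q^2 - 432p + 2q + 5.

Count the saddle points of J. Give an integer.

1

J separates as a function of p plus a function of q, so ∇J=0 decouples.
∂J/∂p = 36(p - 4)(p - 3)(p - 1) = 0 at p ∈ {1, 3, 4}; ∂J/∂q = 2(q + 1) = 0 at q ∈ {-1}.
The Hessian is diagonal: diag(J_pp, J_qq). Second derivatives: J_pp(1)=216, J_pp(3)=-72, J_pp(4)=108; J_qq(-1)=2.
Saddle points occur where the two diagonal entries have opposite signs: (3, -1). Count: 1.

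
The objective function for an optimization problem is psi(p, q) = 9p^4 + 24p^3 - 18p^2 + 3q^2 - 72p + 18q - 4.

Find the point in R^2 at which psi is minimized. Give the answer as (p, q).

(1, -3)

psi(p,q) separates as A(p) + B(q) − 4, so its minimum is min A + min B − 4.
A'(p) = 36(p - 1)(p + 1)(p + 2) vanishes at p ∈ {-2, -1, 1}; B'(q) = 6q + 18 vanishes at q ∈ {-3}.
Local minima of A (where A''>0): A(-2)=24, A(1)=-57. Local minima of B: B(-3)=-27.
So the global minimum of psi is A(1) + B(-3) − 4 = -57 − 27 − 4 = -88, attained at (1, -3).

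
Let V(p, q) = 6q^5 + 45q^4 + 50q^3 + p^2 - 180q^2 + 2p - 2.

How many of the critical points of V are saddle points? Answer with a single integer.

2

V separates as a function of p plus a function of q, so ∇V=0 decouples.
∂V/∂p = 2(p + 1) = 0 at p ∈ {-1}; ∂V/∂q = 30q(q - 1)(q + 3)(q + 4) = 0 at q ∈ {-4, -3, 0, 1}.
The Hessian is diagonal: diag(V_pp, V_qq). Second derivatives: V_pp(-1)=2; V_qq(-4)=-600, V_qq(-3)=360, V_qq(0)=-360, V_qq(1)=600.
Saddle points occur where the two diagonal entries have opposite signs: (-1, -4), (-1, 0). Count: 2.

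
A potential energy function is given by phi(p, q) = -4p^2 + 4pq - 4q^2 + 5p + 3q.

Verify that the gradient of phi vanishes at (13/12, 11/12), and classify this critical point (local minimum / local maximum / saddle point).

∇phi = (-8p + 4q + 5, 4p - 8q + 3); substituting (13/12, 11/12) gives ∇phi = (0, 0), so (13/12, 11/12) is indeed a critical point.
The Hessian of phi is constant: H = [[-8, 4], [4, -8]].
det(H) = (-8)·(-8) − 4² = 48.
det(H) > 0 and tr(H) = -16 < 0, so H is negative definite and the point is a local maximum.

local maximum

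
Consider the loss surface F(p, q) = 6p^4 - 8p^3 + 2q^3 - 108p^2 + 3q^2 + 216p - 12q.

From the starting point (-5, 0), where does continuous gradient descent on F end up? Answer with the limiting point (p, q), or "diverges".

(-3, 1)

F is separable, so gradient descent decouples: p follows -∂F/∂p, q follows -∂F/∂q.
∂F/∂p = 24(p - 3)(p - 1)(p + 3); at p=-5 this is -2304, so p increases.
∂F/∂q = 6(q - 1)(q + 2); at q=0 this is -12, so q increases.
p converges to its nearest critical value -3 (a local min of the p-part); q converges to 1. The iterate converges to (-3, 1).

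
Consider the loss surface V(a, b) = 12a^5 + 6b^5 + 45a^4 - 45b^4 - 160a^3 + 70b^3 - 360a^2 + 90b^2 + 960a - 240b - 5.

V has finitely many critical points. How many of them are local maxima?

4

V separates as a function of a plus a function of b, so ∇V=0 decouples.
∂V/∂a = 60(a - 2)(a - 1)(a + 2)(a + 4) = 0 at a ∈ {-4, -2, 1, 2}; ∂V/∂b = 30(b - 4)(b - 2)(b - 1)(b + 1) = 0 at b ∈ {-1, 1, 2, 4}.
The Hessian is diagonal: diag(V_aa, V_bb). Second derivatives: V_aa(-4)=-3600, V_aa(-2)=1440, V_aa(1)=-900, V_aa(2)=1440; V_bb(-1)=-900, V_bb(1)=180, V_bb(2)=-180, V_bb(4)=900.
Local maxima occur where both diagonal entries negative: (-4, -1), (-4, 2), (1, -1), (1, 2). Count: 4.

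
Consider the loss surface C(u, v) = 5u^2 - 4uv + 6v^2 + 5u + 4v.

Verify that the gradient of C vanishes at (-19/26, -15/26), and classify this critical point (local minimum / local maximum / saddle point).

local minimum

∇C = (10u - 4v + 5, -4u + 12v + 4); substituting (-19/26, -15/26) gives ∇C = (0, 0), so (-19/26, -15/26) is indeed a critical point.
The Hessian of C is constant: H = [[10, -4], [-4, 12]].
det(H) = 10·12 − (-4)² = 104.
det(H) > 0 and tr(H) = 22 > 0, so H is positive definite and the point is a local minimum.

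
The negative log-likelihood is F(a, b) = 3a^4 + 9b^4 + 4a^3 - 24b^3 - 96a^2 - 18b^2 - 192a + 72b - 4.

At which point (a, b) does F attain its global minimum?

(4, -1)

F(a,b) separates as P(a) + Q(b) − 4, so its minimum is min P + min Q − 4.
P'(a) = 12(a - 4)(a + 1)(a + 4) vanishes at a ∈ {-4, -1, 4}; Q'(b) = 36(b - 2)(b - 1)(b + 1) vanishes at b ∈ {-1, 1, 2}.
Local minima of P (where P''>0): P(-4)=-256, P(4)=-1280. Local minima of Q: Q(-1)=-57, Q(2)=24.
So the global minimum of F is P(4) + Q(-1) − 4 = -1280 − 57 − 4 = -1341, attained at (4, -1).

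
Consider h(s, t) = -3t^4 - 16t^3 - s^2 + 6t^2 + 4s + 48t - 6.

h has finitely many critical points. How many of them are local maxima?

h separates as a function of s plus a function of t, so ∇h=0 decouples.
∂h/∂s = -2(s - 2) = 0 at s ∈ {2}; ∂h/∂t = -12(t - 1)(t + 1)(t + 4) = 0 at t ∈ {-4, -1, 1}.
The Hessian is diagonal: diag(h_ss, h_tt). Second derivatives: h_ss(2)=-2; h_tt(-4)=-180, h_tt(-1)=72, h_tt(1)=-120.
Local maxima occur where both diagonal entries negative: (2, -4), (2, 1). Count: 2.

2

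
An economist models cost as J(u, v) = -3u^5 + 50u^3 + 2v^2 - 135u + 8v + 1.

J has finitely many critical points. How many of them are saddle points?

2

J separates as a function of u plus a function of v, so ∇J=0 decouples.
∂J/∂u = -15(u - 3)(u - 1)(u + 1)(u + 3) = 0 at u ∈ {-3, -1, 1, 3}; ∂J/∂v = 4(v + 2) = 0 at v ∈ {-2}.
The Hessian is diagonal: diag(J_uu, J_vv). Second derivatives: J_uu(-3)=720, J_uu(-1)=-240, J_uu(1)=240, J_uu(3)=-720; J_vv(-2)=4.
Saddle points occur where the two diagonal entries have opposite signs: (-1, -2), (3, -2). Count: 2.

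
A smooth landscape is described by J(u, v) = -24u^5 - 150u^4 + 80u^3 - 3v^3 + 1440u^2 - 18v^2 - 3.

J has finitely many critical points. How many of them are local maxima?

J separates as a function of u plus a function of v, so ∇J=0 decouples.
∂J/∂u = -120u(u - 2)(u + 3)(u + 4) = 0 at u ∈ {-4, -3, 0, 2}; ∂J/∂v = -9v(v + 4) = 0 at v ∈ {-4, 0}.
The Hessian is diagonal: diag(J_uu, J_vv). Second derivatives: J_uu(-4)=2880, J_uu(-3)=-1800, J_uu(0)=2880, J_uu(2)=-7200; J_vv(-4)=36, J_vv(0)=-36.
Local maxima occur where both diagonal entries negative: (-3, 0), (2, 0). Count: 2.

2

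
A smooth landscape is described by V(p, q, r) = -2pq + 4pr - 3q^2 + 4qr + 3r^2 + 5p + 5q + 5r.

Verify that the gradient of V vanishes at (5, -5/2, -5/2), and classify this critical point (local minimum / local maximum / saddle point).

saddle point

∇V = (-2q + 4r + 5, -2p - 6q + 4r + 5, 4p + 4q + 6r + 5); substituting (5, -5/2, -5/2) gives ∇V = (0, 0, 0), so (5, -5/2, -5/2) is indeed a critical point.
The Hessian is constant: H = [[0, -2, 4], [-2, -6, 4], [4, 4, 6]].
Leading principal minors: Δ₁ = 0, Δ₂ = -4, Δ₃ = 8.
The minors fit neither the all-positive nor the alternating-sign pattern, so H is indefinite: a saddle point.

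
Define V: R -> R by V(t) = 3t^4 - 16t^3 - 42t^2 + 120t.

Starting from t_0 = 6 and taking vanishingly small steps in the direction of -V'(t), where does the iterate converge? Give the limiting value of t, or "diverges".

5

V'(t) = 12(t - 5)(t - 1)(t + 2), so V'(6) = 480.
Gradient descent moves in the -V' direction, i.e. t is decreasing.
The nearest critical point in that direction is t = 5, where V'' = 336 > 0 (a local minimum). The iterate converges there.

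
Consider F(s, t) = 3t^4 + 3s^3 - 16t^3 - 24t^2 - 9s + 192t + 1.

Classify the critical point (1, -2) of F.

The mixed partial ∂²F/∂s∂t is 0, so the Hessian at any point is diag(F_ss, F_tt) = diag(18s, 12(3t^2 - 8t - 4)).
At (1, -2): H = diag(18, 288).
Both eigenvalues are positive, so H is positive definite: a local minimum.

local minimum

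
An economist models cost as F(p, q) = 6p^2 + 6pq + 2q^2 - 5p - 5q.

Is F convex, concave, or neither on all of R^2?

F is quadratic, so its Hessian is the constant matrix H = [[12, 6], [6, 4]].
det(H) = 12, tr(H) = 16.
det(H) > 0 and tr(H) > 0, so H is positive definite everywhere: convex.

convex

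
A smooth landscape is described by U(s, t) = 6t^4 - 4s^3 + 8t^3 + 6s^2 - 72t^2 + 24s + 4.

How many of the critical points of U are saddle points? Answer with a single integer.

3

U separates as a function of s plus a function of t, so ∇U=0 decouples.
∂U/∂s = -12(s - 2)(s + 1) = 0 at s ∈ {-1, 2}; ∂U/∂t = 24t(t - 2)(t + 3) = 0 at t ∈ {-3, 0, 2}.
The Hessian is diagonal: diag(U_ss, U_tt). Second derivatives: U_ss(-1)=36, U_ss(2)=-36; U_tt(-3)=360, U_tt(0)=-144, U_tt(2)=240.
Saddle points occur where the two diagonal entries have opposite signs: (-1, 0), (2, -3), (2, 2). Count: 3.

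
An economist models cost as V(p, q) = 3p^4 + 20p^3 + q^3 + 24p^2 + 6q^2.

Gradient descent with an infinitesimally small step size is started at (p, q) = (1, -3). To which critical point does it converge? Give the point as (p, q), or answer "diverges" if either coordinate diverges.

(0, 0)

V is separable, so gradient descent decouples: p follows -∂V/∂p, q follows -∂V/∂q.
∂V/∂p = 12p(p + 1)(p + 4); at p=1 this is 120, so p decreases.
∂V/∂q = 3q(q + 4); at q=-3 this is -9, so q increases.
p converges to its nearest critical value 0 (a local min of the p-part); q converges to 0. The iterate converges to (0, 0).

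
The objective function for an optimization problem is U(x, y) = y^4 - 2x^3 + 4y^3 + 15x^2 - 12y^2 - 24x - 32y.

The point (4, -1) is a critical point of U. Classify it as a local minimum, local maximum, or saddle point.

The mixed partial ∂²U/∂x∂y is 0, so the Hessian at any point is diag(U_xx, U_yy) = diag(6(-2x + 5), 12(y^2 + 2y - 2)).
At (4, -1): H = diag(-18, -36).
Both eigenvalues are negative, so H is negative definite: a local maximum.

local maximum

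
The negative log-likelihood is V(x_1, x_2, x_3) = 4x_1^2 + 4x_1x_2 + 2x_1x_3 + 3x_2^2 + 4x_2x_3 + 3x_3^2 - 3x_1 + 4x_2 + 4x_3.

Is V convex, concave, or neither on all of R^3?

V is quadratic, so its Hessian is the constant matrix H = [[8, 4, 2], [4, 6, 4], [2, 4, 6]].
Leading principal minors: 8, 32, 104.
All positive ⇒ H ≻ 0 ⇒ convex.

convex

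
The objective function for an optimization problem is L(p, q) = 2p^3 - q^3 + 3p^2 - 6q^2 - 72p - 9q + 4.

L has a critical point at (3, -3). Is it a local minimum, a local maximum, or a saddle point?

The mixed partial ∂²L/∂p∂q is 0, so the Hessian at any point is diag(L_pp, L_qq) = diag(6(2p + 1), -6(q + 2)).
At (3, -3): H = diag(42, 6).
Both eigenvalues are positive, so H is positive definite: a local minimum.

local minimum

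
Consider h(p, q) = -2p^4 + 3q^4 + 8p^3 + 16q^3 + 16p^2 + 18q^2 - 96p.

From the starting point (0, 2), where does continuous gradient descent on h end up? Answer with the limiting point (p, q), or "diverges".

h is separable, so gradient descent decouples: p follows -∂h/∂p, q follows -∂h/∂q.
∂h/∂p = -8(p - 3)(p - 2)(p + 2); at p=0 this is -96, so p increases.
∂h/∂q = 12q(q + 1)(q + 3); at q=2 this is 360, so q decreases.
p converges to its nearest critical value 2 (a local min of the p-part); q converges to 0. The iterate converges to (2, 0).

(2, 0)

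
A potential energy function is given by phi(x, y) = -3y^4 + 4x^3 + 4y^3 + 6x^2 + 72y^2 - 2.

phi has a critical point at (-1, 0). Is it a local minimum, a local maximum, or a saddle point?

The mixed partial ∂²phi/∂x∂y is 0, so the Hessian at any point is diag(phi_xx, phi_yy) = diag(12(2x + 1), 12(-3y^2 + 2y + 12)).
At (-1, 0): H = diag(-12, 144).
The eigenvalues have opposite signs, so H is indefinite: a saddle point.

saddle point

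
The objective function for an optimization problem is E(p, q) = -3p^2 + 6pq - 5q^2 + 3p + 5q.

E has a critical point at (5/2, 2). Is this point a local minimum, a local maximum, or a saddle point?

The Hessian of E is constant: H = [[-6, 6], [6, -10]].
det(H) = (-6)·(-10) − 6² = 24.
det(H) > 0 and tr(H) = -16 < 0, so H is negative definite and the point is a local maximum.

local maximum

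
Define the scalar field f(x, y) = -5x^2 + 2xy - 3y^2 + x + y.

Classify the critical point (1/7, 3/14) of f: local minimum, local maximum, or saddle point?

The Hessian of f is constant: H = [[-10, 2], [2, -6]].
det(H) = (-10)·(-6) − 2² = 56.
det(H) > 0 and tr(H) = -16 < 0, so H is negative definite and the point is a local maximum.

local maximum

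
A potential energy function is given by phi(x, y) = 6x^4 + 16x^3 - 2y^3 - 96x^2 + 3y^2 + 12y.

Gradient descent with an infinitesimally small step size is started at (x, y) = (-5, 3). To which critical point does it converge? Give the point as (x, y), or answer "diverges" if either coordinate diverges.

phi is separable, so gradient descent decouples: x follows -∂phi/∂x, y follows -∂phi/∂y.
∂phi/∂x = 24x(x - 2)(x + 4); at x=-5 this is -840, so x increases.
∂phi/∂y = -6(y - 2)(y + 1); at y=3 this is -24, so y increases.
The y-coordinate has no critical point in that direction and runs off to infinity.

diverges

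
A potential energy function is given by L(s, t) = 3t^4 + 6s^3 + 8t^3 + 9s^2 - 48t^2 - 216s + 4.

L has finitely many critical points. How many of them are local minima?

2

L separates as a function of s plus a function of t, so ∇L=0 decouples.
∂L/∂s = 18(s - 3)(s + 4) = 0 at s ∈ {-4, 3}; ∂L/∂t = 12t(t - 2)(t + 4) = 0 at t ∈ {-4, 0, 2}.
The Hessian is diagonal: diag(L_ss, L_tt). Second derivatives: L_ss(-4)=-126, L_ss(3)=126; L_tt(-4)=288, L_tt(0)=-96, L_tt(2)=144.
Local minima occur where both diagonal entries positive: (3, -4), (3, 2). Count: 2.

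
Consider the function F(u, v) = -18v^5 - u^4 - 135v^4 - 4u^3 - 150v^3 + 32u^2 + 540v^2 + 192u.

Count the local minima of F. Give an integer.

F separates as a function of u plus a function of v, so ∇F=0 decouples.
∂F/∂u = -4(u - 4)(u + 3)(u + 4) = 0 at u ∈ {-4, -3, 4}; ∂F/∂v = -90v(v - 1)(v + 3)(v + 4) = 0 at v ∈ {-4, -3, 0, 1}.
The Hessian is diagonal: diag(F_uu, F_vv). Second derivatives: F_uu(-4)=-32, F_uu(-3)=28, F_uu(4)=-224; F_vv(-4)=1800, F_vv(-3)=-1080, F_vv(0)=1080, F_vv(1)=-1800.
Local minima occur where both diagonal entries positive: (-3, -4), (-3, 0). Count: 2.

2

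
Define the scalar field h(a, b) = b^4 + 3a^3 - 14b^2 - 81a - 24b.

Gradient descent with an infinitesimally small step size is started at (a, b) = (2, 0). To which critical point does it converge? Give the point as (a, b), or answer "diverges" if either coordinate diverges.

h is separable, so gradient descent decouples: a follows -∂h/∂a, b follows -∂h/∂b.
∂h/∂a = 9(a - 3)(a + 3); at a=2 this is -45, so a increases.
∂h/∂b = 4(b - 3)(b + 1)(b + 2); at b=0 this is -24, so b increases.
a converges to its nearest critical value 3 (a local min of the a-part); b converges to 3. The iterate converges to (3, 3).

(3, 3)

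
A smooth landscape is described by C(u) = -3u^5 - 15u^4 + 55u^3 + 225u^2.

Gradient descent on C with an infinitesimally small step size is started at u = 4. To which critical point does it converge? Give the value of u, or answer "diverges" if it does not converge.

diverges

C'(u) = -15u(u - 3)(u + 2)(u + 5), so C'(4) = -3240.
Gradient descent moves in the -C' direction, i.e. u is increasing.
There is no critical point above u=4, and C' keeps the same sign, so the iterate runs off to +∞.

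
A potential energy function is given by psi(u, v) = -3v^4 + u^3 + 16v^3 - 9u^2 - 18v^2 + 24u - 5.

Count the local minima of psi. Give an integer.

1

psi separates as a function of u plus a function of v, so ∇psi=0 decouples.
∂psi/∂u = 3(u - 4)(u - 2) = 0 at u ∈ {2, 4}; ∂psi/∂v = -12v(v - 3)(v - 1) = 0 at v ∈ {0, 1, 3}.
The Hessian is diagonal: diag(psi_uu, psi_vv). Second derivatives: psi_uu(2)=-6, psi_uu(4)=6; psi_vv(0)=-36, psi_vv(1)=24, psi_vv(3)=-72.
Local minima occur where both diagonal entries positive: (4, 1). Count: 1.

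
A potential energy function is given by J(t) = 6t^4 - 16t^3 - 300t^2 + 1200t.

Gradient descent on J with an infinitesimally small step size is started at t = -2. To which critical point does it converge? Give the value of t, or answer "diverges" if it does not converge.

-5

J'(t) = 24(t - 5)(t - 2)(t + 5), so J'(-2) = 2016.
Gradient descent moves in the -J' direction, i.e. t is decreasing.
The nearest critical point in that direction is t = -5, where J'' = 1680 > 0 (a local minimum). The iterate converges there.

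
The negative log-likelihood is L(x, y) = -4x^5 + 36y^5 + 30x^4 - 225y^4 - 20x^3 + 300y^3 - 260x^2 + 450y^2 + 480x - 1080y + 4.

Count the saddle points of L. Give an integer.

8

L separates as a function of x plus a function of y, so ∇L=0 decouples.
∂L/∂x = -20(x - 4)(x - 3)(x - 1)(x + 2) = 0 at x ∈ {-2, 1, 3, 4}; ∂L/∂y = 180(y - 3)(y - 2)(y - 1)(y + 1) = 0 at y ∈ {-1, 1, 2, 3}.
The Hessian is diagonal: diag(L_xx, L_yy). Second derivatives: L_xx(-2)=1800, L_xx(1)=-360, L_xx(3)=200, L_xx(4)=-360; L_yy(-1)=-4320, L_yy(1)=720, L_yy(2)=-540, L_yy(3)=1440.
Saddle points occur where the two diagonal entries have opposite signs: (-2, -1), (-2, 2), (1, 1), (1, 3), (3, -1), (3, 2), (4, 1), (4, 3). Count: 8.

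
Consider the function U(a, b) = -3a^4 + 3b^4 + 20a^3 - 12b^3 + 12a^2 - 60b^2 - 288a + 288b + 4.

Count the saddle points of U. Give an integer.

U separates as a function of a plus a function of b, so ∇U=0 decouples.
∂U/∂a = -12(a - 4)(a - 3)(a + 2) = 0 at a ∈ {-2, 3, 4}; ∂U/∂b = 12(b - 4)(b - 2)(b + 3) = 0 at b ∈ {-3, 2, 4}.
The Hessian is diagonal: diag(U_aa, U_bb). Second derivatives: U_aa(-2)=-360, U_aa(3)=60, U_aa(4)=-72; U_bb(-3)=420, U_bb(2)=-120, U_bb(4)=168.
Saddle points occur where the two diagonal entries have opposite signs: (-2, -3), (-2, 4), (3, 2), (4, -3), (4, 4). Count: 5.

5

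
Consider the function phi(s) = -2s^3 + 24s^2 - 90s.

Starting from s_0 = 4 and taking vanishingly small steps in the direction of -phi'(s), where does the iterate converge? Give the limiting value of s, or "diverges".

3

phi'(s) = -6(s - 5)(s - 3), so phi'(4) = 6.
Gradient descent moves in the -phi' direction, i.e. s is decreasing.
The nearest critical point in that direction is s = 3, where phi'' = 12 > 0 (a local minimum). The iterate converges there.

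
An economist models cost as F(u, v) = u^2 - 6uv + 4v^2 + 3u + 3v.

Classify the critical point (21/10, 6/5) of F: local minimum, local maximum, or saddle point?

saddle point

The Hessian of F is constant: H = [[2, -6], [-6, 8]].
det(H) = 2·8 − (-6)² = -20.
Since det(H) < 0, H is indefinite and the critical point is a saddle point.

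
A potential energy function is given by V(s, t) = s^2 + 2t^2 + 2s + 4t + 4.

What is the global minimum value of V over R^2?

1

V(s,t) separates as P(s) + Q(t) + 4, so its minimum is min P + min Q + 4.
P'(s) = 2s + 2 vanishes at s ∈ {-1}; Q'(t) = 4(t + 1) vanishes at t ∈ {-1}.
Local minima of P (where P''>0): P(-1)=-1. Local minima of Q: Q(-1)=-2.
So the global minimum of V is P(-1) + Q(-1) + 4 = -1 − 2 + 4 = 1, attained at (-1, -1).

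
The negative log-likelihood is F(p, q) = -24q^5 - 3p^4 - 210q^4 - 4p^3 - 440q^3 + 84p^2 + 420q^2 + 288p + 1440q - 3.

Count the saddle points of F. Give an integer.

6

F separates as a function of p plus a function of q, so ∇F=0 decouples.
∂F/∂p = -12(p - 4)(p + 2)(p + 3) = 0 at p ∈ {-3, -2, 4}; ∂F/∂q = -120(q - 1)(q + 1)(q + 3)(q + 4) = 0 at q ∈ {-4, -3, -1, 1}.
The Hessian is diagonal: diag(F_pp, F_qq). Second derivatives: F_pp(-3)=-84, F_pp(-2)=72, F_pp(4)=-504; F_qq(-4)=1800, F_qq(-3)=-960, F_qq(-1)=1440, F_qq(1)=-4800.
Saddle points occur where the two diagonal entries have opposite signs: (-3, -4), (-3, -1), (-2, -3), (-2, 1), (4, -4), (4, -1). Count: 6.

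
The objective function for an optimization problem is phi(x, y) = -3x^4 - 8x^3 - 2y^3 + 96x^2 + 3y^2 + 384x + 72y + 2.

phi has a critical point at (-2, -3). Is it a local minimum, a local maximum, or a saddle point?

local minimum

The mixed partial ∂²phi/∂x∂y is 0, so the Hessian at any point is diag(phi_xx, phi_yy) = diag(12(-3x^2 - 4x + 16), 6(-2y + 1)).
At (-2, -3): H = diag(144, 42).
Both eigenvalues are positive, so H is positive definite: a local minimum.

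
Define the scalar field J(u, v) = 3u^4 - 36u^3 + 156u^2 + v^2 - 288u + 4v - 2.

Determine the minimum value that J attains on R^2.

J(u,v) separates as P(u) + Q(v) − 2, so its minimum is min P + min Q − 2.
P'(u) = 12(u - 4)(u - 3)(u - 2) vanishes at u ∈ {2, 3, 4}; Q'(v) = 2v + 4 vanishes at v ∈ {-2}.
Local minima of P (where P''>0): P(2)=-192, P(4)=-192. Local minima of Q: Q(-2)=-4.
So the global minimum of J is P(2) + Q(-2) − 2 = -192 − 4 − 2 = -198, attained at (2, -2).

-198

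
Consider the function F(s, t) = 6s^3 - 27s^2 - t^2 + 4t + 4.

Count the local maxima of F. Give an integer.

F separates as a function of s plus a function of t, so ∇F=0 decouples.
∂F/∂s = 18s(s - 3) = 0 at s ∈ {0, 3}; ∂F/∂t = -2(t - 2) = 0 at t ∈ {2}.
The Hessian is diagonal: diag(F_ss, F_tt). Second derivatives: F_ss(0)=-54, F_ss(3)=54; F_tt(2)=-2.
Local maxima occur where both diagonal entries negative: (0, 2). Count: 1.

1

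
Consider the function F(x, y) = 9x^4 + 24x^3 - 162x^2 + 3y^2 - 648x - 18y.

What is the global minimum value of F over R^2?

F(x,y) separates as P(x) + Q(y), so its minimum is min P + min Q.
P'(x) = 36(x - 3)(x + 2)(x + 3) vanishes at x ∈ {-3, -2, 3}; Q'(y) = 6y - 18 vanishes at y ∈ {3}.
Local minima of P (where P''>0): P(-3)=567, P(3)=-2025. Local minima of Q: Q(3)=-27.
So the global minimum of F is P(3) + Q(3) = -2025 − 27 = -2052, attained at (3, 3).

-2052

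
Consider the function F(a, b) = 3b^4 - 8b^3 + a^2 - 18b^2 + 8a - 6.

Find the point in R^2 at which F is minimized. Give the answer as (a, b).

(-4, 3)

F(a,b) separates as P(a) + Q(b) − 6, so its minimum is min P + min Q − 6.
P'(a) = 2a + 8 vanishes at a ∈ {-4}; Q'(b) = 12b(b - 3)(b + 1) vanishes at b ∈ {-1, 0, 3}.
Local minima of P (where P''>0): P(-4)=-16. Local minima of Q: Q(-1)=-7, Q(3)=-135.
So the global minimum of F is P(-4) + Q(3) − 6 = -16 − 135 − 6 = -157, attained at (-4, 3).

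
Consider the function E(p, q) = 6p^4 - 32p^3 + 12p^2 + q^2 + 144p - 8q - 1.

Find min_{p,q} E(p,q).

E(p,q) separates as A(p) + B(q) − 1, so its minimum is min A + min B − 1.
A'(p) = 24(p - 3)(p - 2)(p + 1) vanishes at p ∈ {-1, 2, 3}; B'(q) = 2q - 8 vanishes at q ∈ {4}.
Local minima of A (where A''>0): A(-1)=-94, A(3)=162. Local minima of B: B(4)=-16.
So the global minimum of E is A(-1) + B(4) − 1 = -94 − 16 − 1 = -111, attained at (-1, 4).

-111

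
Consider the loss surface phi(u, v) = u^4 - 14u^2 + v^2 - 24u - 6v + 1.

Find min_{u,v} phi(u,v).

phi(u,v) separates as P(u) + Q(v) + 1, so its minimum is min P + min Q + 1.
P'(u) = 4(u - 3)(u + 1)(u + 2) vanishes at u ∈ {-2, -1, 3}; Q'(v) = 2v - 6 vanishes at v ∈ {3}.
Local minima of P (where P''>0): P(-2)=8, P(3)=-117. Local minima of Q: Q(3)=-9.
So the global minimum of phi is P(3) + Q(3) + 1 = -117 − 9 + 1 = -125, attained at (3, 3).

-125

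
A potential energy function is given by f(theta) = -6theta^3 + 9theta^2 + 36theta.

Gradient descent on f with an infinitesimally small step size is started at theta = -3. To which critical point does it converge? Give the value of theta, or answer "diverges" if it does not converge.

f'(theta) = -18(theta - 2)(theta + 1), so f'(-3) = -180.
Gradient descent moves in the -f' direction, i.e. theta is increasing.
The nearest critical point in that direction is theta = -1, where f'' = 54 > 0 (a local minimum). The iterate converges there.

-1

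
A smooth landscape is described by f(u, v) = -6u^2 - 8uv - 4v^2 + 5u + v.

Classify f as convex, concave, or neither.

f is quadratic, so its Hessian is the constant matrix H = [[-12, -8], [-8, -8]].
det(H) = 32, tr(H) = -20.
det(H) > 0 and tr(H) < 0, so H is negative definite everywhere: concave.

concave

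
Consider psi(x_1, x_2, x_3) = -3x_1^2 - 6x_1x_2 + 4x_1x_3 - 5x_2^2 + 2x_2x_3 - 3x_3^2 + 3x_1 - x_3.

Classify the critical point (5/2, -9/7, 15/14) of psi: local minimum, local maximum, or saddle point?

The Hessian is constant: H = [[-6, -6, 4], [-6, -10, 2], [4, 2, -6]].
Leading principal minors: Δ₁ = -6, Δ₂ = 24, Δ₃ = -56.
The minors alternate sign starting negative (−, +, −), so H is negative definite: a local maximum.

local maximum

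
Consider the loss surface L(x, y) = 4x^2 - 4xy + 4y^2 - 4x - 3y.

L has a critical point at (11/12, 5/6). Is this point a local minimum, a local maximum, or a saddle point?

local minimum

The Hessian of L is constant: H = [[8, -4], [-4, 8]].
det(H) = 8·8 − (-4)² = 48.
det(H) > 0 and tr(H) = 16 > 0, so H is positive definite and the point is a local minimum.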